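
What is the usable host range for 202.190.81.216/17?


Network: 202.190.0.0
Broadcast: 202.190.127.255
First usable = network + 1
Last usable = broadcast - 1
Range: 202.190.0.1 to 202.190.127.254


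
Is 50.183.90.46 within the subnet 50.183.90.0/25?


Subnet network: 50.183.90.0
Test IP AND mask: 50.183.90.0
Yes, 50.183.90.46 is in 50.183.90.0/25


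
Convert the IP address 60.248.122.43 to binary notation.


60 = 00111100
248 = 11111000
122 = 01111010
43 = 00101011
Binary: 00111100.11111000.01111010.00101011


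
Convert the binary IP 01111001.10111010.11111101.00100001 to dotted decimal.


01111001 = 121
10111010 = 186
11111101 = 253
00100001 = 33
IP: 121.186.253.33


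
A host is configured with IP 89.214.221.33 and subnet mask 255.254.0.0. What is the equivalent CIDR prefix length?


Binary: 11111111.11111110.00000000.00000000
Count leading 1s
Prefix: /15


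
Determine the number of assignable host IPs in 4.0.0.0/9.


Host bits = 32 - 9 = 23
Total addresses = 2^23 = 8388608
Usable = total - 2 (network and broadcast)
Usable hosts: 8388606


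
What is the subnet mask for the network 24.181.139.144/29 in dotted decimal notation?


/29 means 29 network bits, 3 host bits
Binary: 11111111111111111111111111111000
Mask: 255.255.255.248


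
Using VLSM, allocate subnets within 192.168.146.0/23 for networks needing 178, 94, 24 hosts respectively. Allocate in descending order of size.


178 hosts -> /24 (254 usable): 192.168.146.0/24
94 hosts -> /25 (126 usable): 192.168.147.0/25
24 hosts -> /27 (30 usable): 192.168.147.128/27
Allocation: 192.168.146.0/24 (178 hosts, 254 usable); 192.168.147.0/25 (94 hosts, 126 usable); 192.168.147.128/27 (24 hosts, 30 usable)


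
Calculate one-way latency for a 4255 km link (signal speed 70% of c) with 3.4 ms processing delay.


Speed = 0.7 * 3e5 km/s = 210000 km/s
Propagation delay = 4255 / 210000 = 0.0203 s = 20.2619 ms
Processing delay = 3.4 ms
Total one-way latency = 23.6619 ms


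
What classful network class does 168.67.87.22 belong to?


First octet: 168
Binary: 10101000
10xxxxxx -> Class B (128-191)
Class B, default mask 255.255.0.0 (/16)


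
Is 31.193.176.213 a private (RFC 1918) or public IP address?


RFC 1918 private ranges:
  10.0.0.0/8 (10.0.0.0 - 10.255.255.255)
  172.16.0.0/12 (172.16.0.0 - 172.31.255.255)
  192.168.0.0/16 (192.168.0.0 - 192.168.255.255)
Public (not in any RFC 1918 range)


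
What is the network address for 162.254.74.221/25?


IP:   10100010.11111110.01001010.11011101
Mask: 11111111.11111111.11111111.10000000
AND operation:
Net:  10100010.11111110.01001010.10000000
Network: 162.254.74.128/25


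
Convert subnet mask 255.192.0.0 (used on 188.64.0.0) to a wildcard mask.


Subnet mask: 255.192.0.0
Wildcard = 255.255.255.255 - subnet mask
255 - 255 = 0
255 - 192 = 63
255 - 0 = 255
255 - 0 = 255
Wildcard: 0.63.255.255


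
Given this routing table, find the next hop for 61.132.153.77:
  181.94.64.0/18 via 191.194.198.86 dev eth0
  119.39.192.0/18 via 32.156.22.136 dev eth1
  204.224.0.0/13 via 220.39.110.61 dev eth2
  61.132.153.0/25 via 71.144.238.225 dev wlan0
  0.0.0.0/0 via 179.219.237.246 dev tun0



Longest prefix match for 61.132.153.77:
  /18 181.94.64.0: no
  /18 119.39.192.0: no
  /13 204.224.0.0: no
  /25 61.132.153.0: MATCH
  /0 0.0.0.0: MATCH
Selected: next-hop 71.144.238.225 via wlan0 (matched /25)


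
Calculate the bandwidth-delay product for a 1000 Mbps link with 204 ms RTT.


BDP = bandwidth * RTT
= 1000 Mbps * 204 ms
= 1000 * 1e6 * 204 / 1000 bits
= 204000000 bits
= 25500000 bytes
= 24902.3438 KB
BDP = 204000000 bits (25500000 bytes)


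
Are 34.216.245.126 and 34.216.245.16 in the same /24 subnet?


Mask: 255.255.255.0
34.216.245.126 AND mask = 34.216.245.0
34.216.245.16 AND mask = 34.216.245.0
Yes, same subnet (34.216.245.0)


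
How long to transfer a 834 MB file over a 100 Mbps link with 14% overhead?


Effective throughput = 100 * (1 - 14/100) = 86 Mbps
File size in Mb = 834 * 8 = 6672 Mb
Time = 6672 / 86
Time = 77.5814 seconds


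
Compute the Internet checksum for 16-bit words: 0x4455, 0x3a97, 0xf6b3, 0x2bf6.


Sum all words (with carry folding):
+ 0x4455 = 0x4455
+ 0x3a97 = 0x7eec
+ 0xf6b3 = 0x75a0
+ 0x2bf6 = 0xa196
One's complement: ~0xa196
Checksum = 0x5e69


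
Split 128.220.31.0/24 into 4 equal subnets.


New prefix = 24 + 2 = 26
Each subnet has 64 addresses
  128.220.31.0/26
  128.220.31.64/26
  128.220.31.128/26
  128.220.31.192/26
Subnets: 128.220.31.0/26, 128.220.31.64/26, 128.220.31.128/26, 128.220.31.192/26


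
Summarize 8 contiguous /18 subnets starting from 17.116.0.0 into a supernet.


Original prefix: /18
Number of subnets: 8 = 2^3
New prefix = 18 - 3 = 15
Supernet: 17.116.0.0/15


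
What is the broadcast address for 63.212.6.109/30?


Network: 63.212.6.108/30
Host bits = 2
Set all host bits to 1:
Broadcast: 63.212.6.111


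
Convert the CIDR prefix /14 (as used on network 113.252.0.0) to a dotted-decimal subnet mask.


/14 means 14 network bits, 18 host bits
Binary: 11111111111111000000000000000000
Mask: 255.252.0.0


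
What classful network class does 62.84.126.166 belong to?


First octet: 62
Binary: 00111110
0xxxxxxx -> Class A (1-126)
Class A, default mask 255.0.0.0 (/8)


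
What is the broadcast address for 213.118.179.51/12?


Network: 213.112.0.0/12
Host bits = 20
Set all host bits to 1:
Broadcast: 213.127.255.255


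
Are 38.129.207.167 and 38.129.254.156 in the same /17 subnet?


Mask: 255.255.128.0
38.129.207.167 AND mask = 38.129.128.0
38.129.254.156 AND mask = 38.129.128.0
Yes, same subnet (38.129.128.0)


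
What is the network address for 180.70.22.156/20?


IP:   10110100.01000110.00010110.10011100
Mask: 11111111.11111111.11110000.00000000
AND operation:
Net:  10110100.01000110.00010000.00000000
Network: 180.70.16.0/20


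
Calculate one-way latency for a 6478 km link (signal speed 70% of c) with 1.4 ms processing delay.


Speed = 0.7 * 3e5 km/s = 210000 km/s
Propagation delay = 6478 / 210000 = 0.0308 s = 30.8476 ms
Processing delay = 1.4 ms
Total one-way latency = 32.2476 ms


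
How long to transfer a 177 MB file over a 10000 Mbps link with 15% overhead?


Effective throughput = 10000 * (1 - 15/100) = 8500 Mbps
File size in Mb = 177 * 8 = 1416 Mb
Time = 1416 / 8500
Time = 0.1666 seconds


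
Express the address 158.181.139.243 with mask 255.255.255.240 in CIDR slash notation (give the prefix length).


Binary: 11111111.11111111.11111111.11110000
Count leading 1s
Prefix: /28


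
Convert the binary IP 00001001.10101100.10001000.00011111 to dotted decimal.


00001001 = 9
10101100 = 172
10001000 = 136
00011111 = 31
IP: 9.172.136.31


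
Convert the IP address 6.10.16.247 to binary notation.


6 = 00000110
10 = 00001010
16 = 00010000
247 = 11110111
Binary: 00000110.00001010.00010000.11110111


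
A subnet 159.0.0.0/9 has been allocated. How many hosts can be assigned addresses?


Host bits = 32 - 9 = 23
Total addresses = 2^23 = 8388608
Usable = total - 2 (network and broadcast)
Usable hosts: 8388606


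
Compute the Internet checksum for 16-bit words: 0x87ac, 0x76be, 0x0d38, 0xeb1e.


Sum all words (with carry folding):
+ 0x87ac = 0x87ac
+ 0x76be = 0xfe6a
+ 0x0d38 = 0x0ba3
+ 0xeb1e = 0xf6c1
One's complement: ~0xf6c1
Checksum = 0x093e


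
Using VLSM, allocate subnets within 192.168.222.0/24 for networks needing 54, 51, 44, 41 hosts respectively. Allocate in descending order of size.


54 hosts -> /26 (62 usable): 192.168.222.0/26
51 hosts -> /26 (62 usable): 192.168.222.64/26
44 hosts -> /26 (62 usable): 192.168.222.128/26
41 hosts -> /26 (62 usable): 192.168.222.192/26
Allocation: 192.168.222.0/26 (54 hosts, 62 usable); 192.168.222.64/26 (51 hosts, 62 usable); 192.168.222.128/26 (44 hosts, 62 usable); 192.168.222.192/26 (41 hosts, 62 usable)


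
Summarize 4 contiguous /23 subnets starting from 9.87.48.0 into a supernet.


Original prefix: /23
Number of subnets: 4 = 2^2
New prefix = 23 - 2 = 21
Supernet: 9.87.48.0/21


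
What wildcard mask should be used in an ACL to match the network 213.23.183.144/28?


Subnet mask: 255.255.255.240
Wildcard = 255.255.255.255 - subnet mask
255 - 255 = 0
255 - 255 = 0
255 - 255 = 0
255 - 240 = 15
Wildcard: 0.0.0.15


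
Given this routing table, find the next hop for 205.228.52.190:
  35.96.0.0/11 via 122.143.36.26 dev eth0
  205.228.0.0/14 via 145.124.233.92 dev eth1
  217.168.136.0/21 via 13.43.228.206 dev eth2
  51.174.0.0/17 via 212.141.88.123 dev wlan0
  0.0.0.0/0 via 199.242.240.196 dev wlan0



Longest prefix match for 205.228.52.190:
  /11 35.96.0.0: no
  /14 205.228.0.0: MATCH
  /21 217.168.136.0: no
  /17 51.174.0.0: no
  /0 0.0.0.0: MATCH
Selected: next-hop 145.124.233.92 via eth1 (matched /14)


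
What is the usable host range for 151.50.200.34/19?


Network: 151.50.192.0
Broadcast: 151.50.223.255
First usable = network + 1
Last usable = broadcast - 1
Range: 151.50.192.1 to 151.50.223.254


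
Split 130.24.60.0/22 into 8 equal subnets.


New prefix = 22 + 3 = 25
Each subnet has 128 addresses
  130.24.60.0/25
  130.24.60.128/25
  130.24.61.0/25
  130.24.61.128/25
  130.24.62.0/25
  130.24.62.128/25
  130.24.63.0/25
  130.24.63.128/25
Subnets: 130.24.60.0/25, 130.24.60.128/25, 130.24.61.0/25, 130.24.61.128/25, 130.24.62.0/25, 130.24.62.128/25, 130.24.63.0/25, 130.24.63.128/25


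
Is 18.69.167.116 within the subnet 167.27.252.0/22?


Subnet network: 167.27.252.0
Test IP AND mask: 18.69.164.0
No, 18.69.167.116 is not in 167.27.252.0/22


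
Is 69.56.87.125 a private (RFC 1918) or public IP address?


RFC 1918 private ranges:
  10.0.0.0/8 (10.0.0.0 - 10.255.255.255)
  172.16.0.0/12 (172.16.0.0 - 172.31.255.255)
  192.168.0.0/16 (192.168.0.0 - 192.168.255.255)
Public (not in any RFC 1918 range)


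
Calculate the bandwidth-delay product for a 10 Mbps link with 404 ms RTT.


BDP = bandwidth * RTT
= 10 Mbps * 404 ms
= 10 * 1e6 * 404 / 1000 bits
= 4040000 bits
= 505000 bytes
= 493.1641 KB
BDP = 4040000 bits (505000 bytes)


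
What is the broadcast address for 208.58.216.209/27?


Network: 208.58.216.192/27
Host bits = 5
Set all host bits to 1:
Broadcast: 208.58.216.223


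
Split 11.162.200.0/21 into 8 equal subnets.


New prefix = 21 + 3 = 24
Each subnet has 256 addresses
  11.162.200.0/24
  11.162.201.0/24
  11.162.202.0/24
  11.162.203.0/24
  11.162.204.0/24
  11.162.205.0/24
  11.162.206.0/24
  11.162.207.0/24
Subnets: 11.162.200.0/24, 11.162.201.0/24, 11.162.202.0/24, 11.162.203.0/24, 11.162.204.0/24, 11.162.205.0/24, 11.162.206.0/24, 11.162.207.0/24


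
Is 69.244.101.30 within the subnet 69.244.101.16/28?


Subnet network: 69.244.101.16
Test IP AND mask: 69.244.101.16
Yes, 69.244.101.30 is in 69.244.101.16/28


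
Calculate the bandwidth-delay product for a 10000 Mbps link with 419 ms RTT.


BDP = bandwidth * RTT
= 10000 Mbps * 419 ms
= 10000 * 1e6 * 419 / 1000 bits
= 4190000000 bits
= 523750000 bytes
= 511474.6094 KB
BDP = 4190000000 bits (523750000 bytes)


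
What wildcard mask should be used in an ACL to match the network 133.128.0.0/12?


Subnet mask: 255.240.0.0
Wildcard = 255.255.255.255 - subnet mask
255 - 255 = 0
255 - 240 = 15
255 - 0 = 255
255 - 0 = 255
Wildcard: 0.15.255.255


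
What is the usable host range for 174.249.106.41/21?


Network: 174.249.104.0
Broadcast: 174.249.111.255
First usable = network + 1
Last usable = broadcast - 1
Range: 174.249.104.1 to 174.249.111.254


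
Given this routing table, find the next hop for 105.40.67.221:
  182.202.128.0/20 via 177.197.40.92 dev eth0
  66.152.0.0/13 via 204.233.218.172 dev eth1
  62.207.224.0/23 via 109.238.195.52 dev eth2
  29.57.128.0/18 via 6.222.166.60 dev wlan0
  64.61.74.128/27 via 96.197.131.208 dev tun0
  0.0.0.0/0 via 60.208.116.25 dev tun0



Longest prefix match for 105.40.67.221:
  /20 182.202.128.0: no
  /13 66.152.0.0: no
  /23 62.207.224.0: no
  /18 29.57.128.0: no
  /27 64.61.74.128: no
  /0 0.0.0.0: MATCH
Selected: next-hop 60.208.116.25 via tun0 (matched /0)


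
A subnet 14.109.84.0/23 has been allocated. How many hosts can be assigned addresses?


Host bits = 32 - 23 = 9
Total addresses = 2^9 = 512
Usable = total - 2 (network and broadcast)
Usable hosts: 510


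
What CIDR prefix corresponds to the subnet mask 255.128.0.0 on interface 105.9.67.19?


Binary: 11111111.10000000.00000000.00000000
Count leading 1s
Prefix: /9


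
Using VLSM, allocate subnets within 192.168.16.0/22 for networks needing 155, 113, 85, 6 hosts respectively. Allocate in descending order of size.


155 hosts -> /24 (254 usable): 192.168.16.0/24
113 hosts -> /25 (126 usable): 192.168.17.0/25
85 hosts -> /25 (126 usable): 192.168.17.128/25
6 hosts -> /29 (6 usable): 192.168.18.0/29
Allocation: 192.168.16.0/24 (155 hosts, 254 usable); 192.168.17.0/25 (113 hosts, 126 usable); 192.168.17.128/25 (85 hosts, 126 usable); 192.168.18.0/29 (6 hosts, 6 usable)


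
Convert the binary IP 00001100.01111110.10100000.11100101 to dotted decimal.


00001100 = 12
01111110 = 126
10100000 = 160
11100101 = 229
IP: 12.126.160.229


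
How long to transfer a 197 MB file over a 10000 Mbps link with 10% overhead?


Effective throughput = 10000 * (1 - 10/100) = 9000 Mbps
File size in Mb = 197 * 8 = 1576 Mb
Time = 1576 / 9000
Time = 0.1751 seconds


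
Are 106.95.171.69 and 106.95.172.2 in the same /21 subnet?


Mask: 255.255.248.0
106.95.171.69 AND mask = 106.95.168.0
106.95.172.2 AND mask = 106.95.168.0
Yes, same subnet (106.95.168.0)


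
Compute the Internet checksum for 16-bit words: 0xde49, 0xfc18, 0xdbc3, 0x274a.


Sum all words (with carry folding):
+ 0xde49 = 0xde49
+ 0xfc18 = 0xda62
+ 0xdbc3 = 0xb626
+ 0x274a = 0xdd70
One's complement: ~0xdd70
Checksum = 0x228f


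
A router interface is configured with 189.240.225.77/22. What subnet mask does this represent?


/22 means 22 network bits, 10 host bits
Binary: 11111111111111111111110000000000
Mask: 255.255.252.0


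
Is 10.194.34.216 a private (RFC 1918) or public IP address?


RFC 1918 private ranges:
  10.0.0.0/8 (10.0.0.0 - 10.255.255.255)
  172.16.0.0/12 (172.16.0.0 - 172.31.255.255)
  192.168.0.0/16 (192.168.0.0 - 192.168.255.255)
Private (in 10.0.0.0/8)


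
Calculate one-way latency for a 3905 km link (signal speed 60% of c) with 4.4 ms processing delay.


Speed = 0.6 * 3e5 km/s = 180000 km/s
Propagation delay = 3905 / 180000 = 0.0217 s = 21.6944 ms
Processing delay = 4.4 ms
Total one-way latency = 26.0944 ms


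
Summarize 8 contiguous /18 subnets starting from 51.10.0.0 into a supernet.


Original prefix: /18
Number of subnets: 8 = 2^3
New prefix = 18 - 3 = 15
Supernet: 51.10.0.0/15


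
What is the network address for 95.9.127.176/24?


IP:   01011111.00001001.01111111.10110000
Mask: 11111111.11111111.11111111.00000000
AND operation:
Net:  01011111.00001001.01111111.00000000
Network: 95.9.127.0/24


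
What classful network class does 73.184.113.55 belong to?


First octet: 73
Binary: 01001001
0xxxxxxx -> Class A (1-126)
Class A, default mask 255.0.0.0 (/8)


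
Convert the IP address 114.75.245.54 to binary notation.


114 = 01110010
75 = 01001011
245 = 11110101
54 = 00110110
Binary: 01110010.01001011.11110101.00110110


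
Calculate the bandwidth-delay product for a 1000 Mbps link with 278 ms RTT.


BDP = bandwidth * RTT
= 1000 Mbps * 278 ms
= 1000 * 1e6 * 278 / 1000 bits
= 278000000 bits
= 34750000 bytes
= 33935.5469 KB
BDP = 278000000 bits (34750000 bytes)


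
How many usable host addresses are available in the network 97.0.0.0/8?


Host bits = 32 - 8 = 24
Total addresses = 2^24 = 16777216
Usable = total - 2 (network and broadcast)
Usable hosts: 16777214


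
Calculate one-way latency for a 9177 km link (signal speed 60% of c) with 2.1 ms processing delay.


Speed = 0.6 * 3e5 km/s = 180000 km/s
Propagation delay = 9177 / 180000 = 0.051 s = 50.9833 ms
Processing delay = 2.1 ms
Total one-way latency = 53.0833 ms


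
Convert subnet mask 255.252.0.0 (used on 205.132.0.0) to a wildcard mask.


Subnet mask: 255.252.0.0
Wildcard = 255.255.255.255 - subnet mask
255 - 255 = 0
255 - 252 = 3
255 - 0 = 255
255 - 0 = 255
Wildcard: 0.3.255.255


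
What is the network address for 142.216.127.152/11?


IP:   10001110.11011000.01111111.10011000
Mask: 11111111.11100000.00000000.00000000
AND operation:
Net:  10001110.11000000.00000000.00000000
Network: 142.192.0.0/11


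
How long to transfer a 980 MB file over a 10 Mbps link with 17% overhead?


Effective throughput = 10 * (1 - 17/100) = 8.3 Mbps
File size in Mb = 980 * 8 = 7840 Mb
Time = 7840 / 8.3
Time = 944.5783 seconds


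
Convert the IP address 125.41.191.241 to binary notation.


125 = 01111101
41 = 00101001
191 = 10111111
241 = 11110001
Binary: 01111101.00101001.10111111.11110001


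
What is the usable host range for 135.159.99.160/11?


Network: 135.128.0.0
Broadcast: 135.159.255.255
First usable = network + 1
Last usable = broadcast - 1
Range: 135.128.0.1 to 135.159.255.254


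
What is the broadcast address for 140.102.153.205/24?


Network: 140.102.153.0/24
Host bits = 8
Set all host bits to 1:
Broadcast: 140.102.153.255


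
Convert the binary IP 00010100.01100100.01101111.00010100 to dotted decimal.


00010100 = 20
01100100 = 100
01101111 = 111
00010100 = 20
IP: 20.100.111.20


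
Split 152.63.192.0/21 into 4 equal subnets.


New prefix = 21 + 2 = 23
Each subnet has 512 addresses
  152.63.192.0/23
  152.63.194.0/23
  152.63.196.0/23
  152.63.198.0/23
Subnets: 152.63.192.0/23, 152.63.194.0/23, 152.63.196.0/23, 152.63.198.0/23


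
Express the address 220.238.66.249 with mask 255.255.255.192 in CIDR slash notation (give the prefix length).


Binary: 11111111.11111111.11111111.11000000
Count leading 1s
Prefix: /26


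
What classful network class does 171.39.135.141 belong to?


First octet: 171
Binary: 10101011
10xxxxxx -> Class B (128-191)
Class B, default mask 255.255.0.0 (/16)


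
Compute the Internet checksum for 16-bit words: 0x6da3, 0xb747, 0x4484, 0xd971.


Sum all words (with carry folding):
+ 0x6da3 = 0x6da3
+ 0xb747 = 0x24eb
+ 0x4484 = 0x696f
+ 0xd971 = 0x42e1
One's complement: ~0x42e1
Checksum = 0xbd1e


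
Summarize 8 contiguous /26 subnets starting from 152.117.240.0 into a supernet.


Original prefix: /26
Number of subnets: 8 = 2^3
New prefix = 26 - 3 = 23
Supernet: 152.117.240.0/23


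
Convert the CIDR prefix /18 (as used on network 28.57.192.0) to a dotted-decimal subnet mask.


/18 means 18 network bits, 14 host bits
Binary: 11111111111111111100000000000000
Mask: 255.255.192.0


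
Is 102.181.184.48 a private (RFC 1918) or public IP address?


RFC 1918 private ranges:
  10.0.0.0/8 (10.0.0.0 - 10.255.255.255)
  172.16.0.0/12 (172.16.0.0 - 172.31.255.255)
  192.168.0.0/16 (192.168.0.0 - 192.168.255.255)
Public (not in any RFC 1918 range)


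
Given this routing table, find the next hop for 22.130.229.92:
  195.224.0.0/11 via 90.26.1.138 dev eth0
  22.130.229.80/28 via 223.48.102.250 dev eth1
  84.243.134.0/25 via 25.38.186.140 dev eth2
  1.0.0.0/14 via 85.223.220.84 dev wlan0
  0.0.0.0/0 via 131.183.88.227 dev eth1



Longest prefix match for 22.130.229.92:
  /11 195.224.0.0: no
  /28 22.130.229.80: MATCH
  /25 84.243.134.0: no
  /14 1.0.0.0: no
  /0 0.0.0.0: MATCH
Selected: next-hop 223.48.102.250 via eth1 (matched /28)


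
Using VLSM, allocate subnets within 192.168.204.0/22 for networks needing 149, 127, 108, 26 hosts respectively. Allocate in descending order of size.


149 hosts -> /24 (254 usable): 192.168.204.0/24
127 hosts -> /24 (254 usable): 192.168.205.0/24
108 hosts -> /25 (126 usable): 192.168.206.0/25
26 hosts -> /27 (30 usable): 192.168.206.128/27
Allocation: 192.168.204.0/24 (149 hosts, 254 usable); 192.168.205.0/24 (127 hosts, 254 usable); 192.168.206.0/25 (108 hosts, 126 usable); 192.168.206.128/27 (26 hosts, 30 usable)


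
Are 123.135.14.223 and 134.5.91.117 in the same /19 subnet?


Mask: 255.255.224.0
123.135.14.223 AND mask = 123.135.0.0
134.5.91.117 AND mask = 134.5.64.0
No, different subnets (123.135.0.0 vs 134.5.64.0)


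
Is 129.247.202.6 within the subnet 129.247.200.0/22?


Subnet network: 129.247.200.0
Test IP AND mask: 129.247.200.0
Yes, 129.247.202.6 is in 129.247.200.0/22


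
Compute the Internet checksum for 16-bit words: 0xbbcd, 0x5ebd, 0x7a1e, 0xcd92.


Sum all words (with carry folding):
+ 0xbbcd = 0xbbcd
+ 0x5ebd = 0x1a8b
+ 0x7a1e = 0x94a9
+ 0xcd92 = 0x623c
One's complement: ~0x623c
Checksum = 0x9dc3


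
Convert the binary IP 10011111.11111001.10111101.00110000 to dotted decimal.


10011111 = 159
11111001 = 249
10111101 = 189
00110000 = 48
IP: 159.249.189.48


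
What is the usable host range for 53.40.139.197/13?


Network: 53.40.0.0
Broadcast: 53.47.255.255
First usable = network + 1
Last usable = broadcast - 1
Range: 53.40.0.1 to 53.47.255.254


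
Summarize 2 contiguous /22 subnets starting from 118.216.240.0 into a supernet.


Original prefix: /22
Number of subnets: 2 = 2^1
New prefix = 22 - 1 = 21
Supernet: 118.216.240.0/21


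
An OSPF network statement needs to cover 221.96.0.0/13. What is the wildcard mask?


Subnet mask: 255.248.0.0
Wildcard = 255.255.255.255 - subnet mask
255 - 255 = 0
255 - 248 = 7
255 - 0 = 255
255 - 0 = 255
Wildcard: 0.7.255.255


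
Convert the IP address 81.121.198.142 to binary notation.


81 = 01010001
121 = 01111001
198 = 11000110
142 = 10001110
Binary: 01010001.01111001.11000110.10001110


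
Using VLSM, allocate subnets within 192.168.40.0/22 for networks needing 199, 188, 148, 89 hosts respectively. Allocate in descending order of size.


199 hosts -> /24 (254 usable): 192.168.40.0/24
188 hosts -> /24 (254 usable): 192.168.41.0/24
148 hosts -> /24 (254 usable): 192.168.42.0/24
89 hosts -> /25 (126 usable): 192.168.43.0/25
Allocation: 192.168.40.0/24 (199 hosts, 254 usable); 192.168.41.0/24 (188 hosts, 254 usable); 192.168.42.0/24 (148 hosts, 254 usable); 192.168.43.0/25 (89 hosts, 126 usable)


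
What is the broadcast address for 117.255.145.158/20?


Network: 117.255.144.0/20
Host bits = 12
Set all host bits to 1:
Broadcast: 117.255.159.255


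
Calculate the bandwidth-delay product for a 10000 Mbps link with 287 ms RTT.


BDP = bandwidth * RTT
= 10000 Mbps * 287 ms
= 10000 * 1e6 * 287 / 1000 bits
= 2870000000 bits
= 358750000 bytes
= 350341.7969 KB
BDP = 2870000000 bits (358750000 bytes)


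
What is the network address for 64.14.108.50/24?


IP:   01000000.00001110.01101100.00110010
Mask: 11111111.11111111.11111111.00000000
AND operation:
Net:  01000000.00001110.01101100.00000000
Network: 64.14.108.0/24


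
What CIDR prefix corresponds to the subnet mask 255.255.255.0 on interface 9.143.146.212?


Binary: 11111111.11111111.11111111.00000000
Count leading 1s
Prefix: /24


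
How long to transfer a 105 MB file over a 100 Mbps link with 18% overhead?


Effective throughput = 100 * (1 - 18/100) = 82 Mbps
File size in Mb = 105 * 8 = 840 Mb
Time = 840 / 82
Time = 10.2439 seconds


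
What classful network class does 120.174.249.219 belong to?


First octet: 120
Binary: 01111000
0xxxxxxx -> Class A (1-126)
Class A, default mask 255.0.0.0 (/8)


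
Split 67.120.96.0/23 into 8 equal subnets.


New prefix = 23 + 3 = 26
Each subnet has 64 addresses
  67.120.96.0/26
  67.120.96.64/26
  67.120.96.128/26
  67.120.96.192/26
  67.120.97.0/26
  67.120.97.64/26
  67.120.97.128/26
  67.120.97.192/26
Subnets: 67.120.96.0/26, 67.120.96.64/26, 67.120.96.128/26, 67.120.96.192/26, 67.120.97.0/26, 67.120.97.64/26, 67.120.97.128/26, 67.120.97.192/26


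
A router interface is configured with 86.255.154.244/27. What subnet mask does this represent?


/27 means 27 network bits, 5 host bits
Binary: 11111111111111111111111111100000
Mask: 255.255.255.224


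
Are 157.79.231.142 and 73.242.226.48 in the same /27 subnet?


Mask: 255.255.255.224
157.79.231.142 AND mask = 157.79.231.128
73.242.226.48 AND mask = 73.242.226.32
No, different subnets (157.79.231.128 vs 73.242.226.32)


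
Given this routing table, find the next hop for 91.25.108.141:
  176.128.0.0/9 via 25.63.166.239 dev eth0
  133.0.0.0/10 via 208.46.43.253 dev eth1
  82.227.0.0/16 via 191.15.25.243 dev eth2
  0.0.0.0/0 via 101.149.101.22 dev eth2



Longest prefix match for 91.25.108.141:
  /9 176.128.0.0: no
  /10 133.0.0.0: no
  /16 82.227.0.0: no
  /0 0.0.0.0: MATCH
Selected: next-hop 101.149.101.22 via eth2 (matched /0)


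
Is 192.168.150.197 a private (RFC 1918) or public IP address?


RFC 1918 private ranges:
  10.0.0.0/8 (10.0.0.0 - 10.255.255.255)
  172.16.0.0/12 (172.16.0.0 - 172.31.255.255)
  192.168.0.0/16 (192.168.0.0 - 192.168.255.255)
Private (in 192.168.0.0/16)


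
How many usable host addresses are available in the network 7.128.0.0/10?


Host bits = 32 - 10 = 22
Total addresses = 2^22 = 4194304
Usable = total - 2 (network and broadcast)
Usable hosts: 4194302


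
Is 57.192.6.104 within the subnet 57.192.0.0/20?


Subnet network: 57.192.0.0
Test IP AND mask: 57.192.0.0
Yes, 57.192.6.104 is in 57.192.0.0/20


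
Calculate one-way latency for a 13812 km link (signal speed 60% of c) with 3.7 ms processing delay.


Speed = 0.6 * 3e5 km/s = 180000 km/s
Propagation delay = 13812 / 180000 = 0.0767 s = 76.7333 ms
Processing delay = 3.7 ms
Total one-way latency = 80.4333 ms


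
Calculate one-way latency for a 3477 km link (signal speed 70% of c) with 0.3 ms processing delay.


Speed = 0.7 * 3e5 km/s = 210000 km/s
Propagation delay = 3477 / 210000 = 0.0166 s = 16.5571 ms
Processing delay = 0.3 ms
Total one-way latency = 16.8571 ms


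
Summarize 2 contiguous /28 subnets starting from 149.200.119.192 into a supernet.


Original prefix: /28
Number of subnets: 2 = 2^1
New prefix = 28 - 1 = 27
Supernet: 149.200.119.192/27


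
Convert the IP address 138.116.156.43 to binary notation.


138 = 10001010
116 = 01110100
156 = 10011100
43 = 00101011
Binary: 10001010.01110100.10011100.00101011


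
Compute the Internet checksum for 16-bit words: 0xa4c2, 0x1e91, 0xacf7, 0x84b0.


Sum all words (with carry folding):
+ 0xa4c2 = 0xa4c2
+ 0x1e91 = 0xc353
+ 0xacf7 = 0x704b
+ 0x84b0 = 0xf4fb
One's complement: ~0xf4fb
Checksum = 0x0b04


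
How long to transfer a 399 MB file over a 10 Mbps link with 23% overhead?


Effective throughput = 10 * (1 - 23/100) = 7.7 Mbps
File size in Mb = 399 * 8 = 3192 Mb
Time = 3192 / 7.7
Time = 414.5455 seconds


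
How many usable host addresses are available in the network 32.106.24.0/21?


Host bits = 32 - 21 = 11
Total addresses = 2^11 = 2048
Usable = total - 2 (network and broadcast)
Usable hosts: 2046


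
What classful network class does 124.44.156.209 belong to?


First octet: 124
Binary: 01111100
0xxxxxxx -> Class A (1-126)
Class A, default mask 255.0.0.0 (/8)


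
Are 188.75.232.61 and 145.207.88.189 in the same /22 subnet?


Mask: 255.255.252.0
188.75.232.61 AND mask = 188.75.232.0
145.207.88.189 AND mask = 145.207.88.0
No, different subnets (188.75.232.0 vs 145.207.88.0)


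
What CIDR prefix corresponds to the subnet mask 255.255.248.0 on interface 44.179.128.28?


Binary: 11111111.11111111.11111000.00000000
Count leading 1s
Prefix: /21


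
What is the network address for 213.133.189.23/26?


IP:   11010101.10000101.10111101.00010111
Mask: 11111111.11111111.11111111.11000000
AND operation:
Net:  11010101.10000101.10111101.00000000
Network: 213.133.189.0/26


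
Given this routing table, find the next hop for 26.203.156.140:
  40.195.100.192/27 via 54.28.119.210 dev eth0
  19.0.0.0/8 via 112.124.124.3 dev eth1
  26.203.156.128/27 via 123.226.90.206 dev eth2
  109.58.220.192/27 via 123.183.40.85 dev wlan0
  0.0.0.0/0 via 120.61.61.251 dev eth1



Longest prefix match for 26.203.156.140:
  /27 40.195.100.192: no
  /8 19.0.0.0: no
  /27 26.203.156.128: MATCH
  /27 109.58.220.192: no
  /0 0.0.0.0: MATCH
Selected: next-hop 123.226.90.206 via eth2 (matched /27)


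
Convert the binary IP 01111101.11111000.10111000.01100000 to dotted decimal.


01111101 = 125
11111000 = 248
10111000 = 184
01100000 = 96
IP: 125.248.184.96


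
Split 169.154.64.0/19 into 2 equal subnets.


New prefix = 19 + 1 = 20
Each subnet has 4096 addresses
  169.154.64.0/20
  169.154.80.0/20
Subnets: 169.154.64.0/20, 169.154.80.0/20


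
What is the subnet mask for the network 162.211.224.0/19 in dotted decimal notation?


/19 means 19 network bits, 13 host bits
Binary: 11111111111111111110000000000000
Mask: 255.255.224.0


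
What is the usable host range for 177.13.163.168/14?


Network: 177.12.0.0
Broadcast: 177.15.255.255
First usable = network + 1
Last usable = broadcast - 1
Range: 177.12.0.1 to 177.15.255.254


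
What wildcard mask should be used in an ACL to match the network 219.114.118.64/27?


Subnet mask: 255.255.255.224
Wildcard = 255.255.255.255 - subnet mask
255 - 255 = 0
255 - 255 = 0
255 - 255 = 0
255 - 224 = 31
Wildcard: 0.0.0.31


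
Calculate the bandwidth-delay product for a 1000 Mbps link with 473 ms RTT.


BDP = bandwidth * RTT
= 1000 Mbps * 473 ms
= 1000 * 1e6 * 473 / 1000 bits
= 473000000 bits
= 59125000 bytes
= 57739.2578 KB
BDP = 473000000 bits (59125000 bytes)


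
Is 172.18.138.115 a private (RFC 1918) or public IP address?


RFC 1918 private ranges:
  10.0.0.0/8 (10.0.0.0 - 10.255.255.255)
  172.16.0.0/12 (172.16.0.0 - 172.31.255.255)
  192.168.0.0/16 (192.168.0.0 - 192.168.255.255)
Private (in 172.16.0.0/12)


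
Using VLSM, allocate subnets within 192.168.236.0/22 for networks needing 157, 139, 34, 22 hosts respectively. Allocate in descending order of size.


157 hosts -> /24 (254 usable): 192.168.236.0/24
139 hosts -> /24 (254 usable): 192.168.237.0/24
34 hosts -> /26 (62 usable): 192.168.238.0/26
22 hosts -> /27 (30 usable): 192.168.238.64/27
Allocation: 192.168.236.0/24 (157 hosts, 254 usable); 192.168.237.0/24 (139 hosts, 254 usable); 192.168.238.0/26 (34 hosts, 62 usable); 192.168.238.64/27 (22 hosts, 30 usable)


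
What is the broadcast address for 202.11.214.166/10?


Network: 202.0.0.0/10
Host bits = 22
Set all host bits to 1:
Broadcast: 202.63.255.255


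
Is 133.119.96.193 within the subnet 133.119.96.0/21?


Subnet network: 133.119.96.0
Test IP AND mask: 133.119.96.0
Yes, 133.119.96.193 is in 133.119.96.0/21


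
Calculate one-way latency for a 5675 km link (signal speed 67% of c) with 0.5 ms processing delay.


Speed = 0.67 * 3e5 km/s = 201000 km/s
Propagation delay = 5675 / 201000 = 0.0282 s = 28.2338 ms
Processing delay = 0.5 ms
Total one-way latency = 28.7338 ms


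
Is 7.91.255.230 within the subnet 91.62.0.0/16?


Subnet network: 91.62.0.0
Test IP AND mask: 7.91.0.0
No, 7.91.255.230 is not in 91.62.0.0/16


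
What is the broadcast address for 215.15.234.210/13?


Network: 215.8.0.0/13
Host bits = 19
Set all host bits to 1:
Broadcast: 215.15.255.255


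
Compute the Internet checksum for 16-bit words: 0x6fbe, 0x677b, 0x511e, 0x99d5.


Sum all words (with carry folding):
+ 0x6fbe = 0x6fbe
+ 0x677b = 0xd739
+ 0x511e = 0x2858
+ 0x99d5 = 0xc22d
One's complement: ~0xc22d
Checksum = 0x3dd2


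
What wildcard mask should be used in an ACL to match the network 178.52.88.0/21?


Subnet mask: 255.255.248.0
Wildcard = 255.255.255.255 - subnet mask
255 - 255 = 0
255 - 255 = 0
255 - 248 = 7
255 - 0 = 255
Wildcard: 0.0.7.255


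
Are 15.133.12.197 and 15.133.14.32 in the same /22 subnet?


Mask: 255.255.252.0
15.133.12.197 AND mask = 15.133.12.0
15.133.14.32 AND mask = 15.133.12.0
Yes, same subnet (15.133.12.0)


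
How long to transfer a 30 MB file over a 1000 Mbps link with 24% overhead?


Effective throughput = 1000 * (1 - 24/100) = 760 Mbps
File size in Mb = 30 * 8 = 240 Mb
Time = 240 / 760
Time = 0.3158 seconds


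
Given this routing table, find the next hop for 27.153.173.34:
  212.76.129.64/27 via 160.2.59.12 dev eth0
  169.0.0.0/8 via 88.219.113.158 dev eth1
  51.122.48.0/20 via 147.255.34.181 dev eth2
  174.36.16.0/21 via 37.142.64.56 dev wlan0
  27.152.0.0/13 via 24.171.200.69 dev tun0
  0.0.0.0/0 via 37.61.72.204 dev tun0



Longest prefix match for 27.153.173.34:
  /27 212.76.129.64: no
  /8 169.0.0.0: no
  /20 51.122.48.0: no
  /21 174.36.16.0: no
  /13 27.152.0.0: MATCH
  /0 0.0.0.0: MATCH
Selected: next-hop 24.171.200.69 via tun0 (matched /13)


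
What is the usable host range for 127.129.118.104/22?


Network: 127.129.116.0
Broadcast: 127.129.119.255
First usable = network + 1
Last usable = broadcast - 1
Range: 127.129.116.1 to 127.129.119.254


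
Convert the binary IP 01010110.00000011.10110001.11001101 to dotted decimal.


01010110 = 86
00000011 = 3
10110001 = 177
11001101 = 205
IP: 86.3.177.205


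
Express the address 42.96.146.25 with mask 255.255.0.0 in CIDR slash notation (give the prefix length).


Binary: 11111111.11111111.00000000.00000000
Count leading 1s
Prefix: /16


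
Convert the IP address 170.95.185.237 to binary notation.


170 = 10101010
95 = 01011111
185 = 10111001
237 = 11101101
Binary: 10101010.01011111.10111001.11101101


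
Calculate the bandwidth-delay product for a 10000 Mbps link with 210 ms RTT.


BDP = bandwidth * RTT
= 10000 Mbps * 210 ms
= 10000 * 1e6 * 210 / 1000 bits
= 2100000000 bits
= 262500000 bytes
= 256347.6562 KB
BDP = 2100000000 bits (262500000 bytes)


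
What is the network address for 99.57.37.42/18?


IP:   01100011.00111001.00100101.00101010
Mask: 11111111.11111111.11000000.00000000
AND operation:
Net:  01100011.00111001.00000000.00000000
Network: 99.57.0.0/18


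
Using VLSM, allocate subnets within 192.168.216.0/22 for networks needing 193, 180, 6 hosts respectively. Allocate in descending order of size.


193 hosts -> /24 (254 usable): 192.168.216.0/24
180 hosts -> /24 (254 usable): 192.168.217.0/24
6 hosts -> /29 (6 usable): 192.168.218.0/29
Allocation: 192.168.216.0/24 (193 hosts, 254 usable); 192.168.217.0/24 (180 hosts, 254 usable); 192.168.218.0/29 (6 hosts, 6 usable)


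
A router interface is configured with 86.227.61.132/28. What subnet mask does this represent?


/28 means 28 network bits, 4 host bits
Binary: 11111111111111111111111111110000
Mask: 255.255.255.240


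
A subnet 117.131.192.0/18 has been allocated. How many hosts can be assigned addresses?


Host bits = 32 - 18 = 14
Total addresses = 2^14 = 16384
Usable = total - 2 (network and broadcast)
Usable hosts: 16382


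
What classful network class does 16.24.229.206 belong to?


First octet: 16
Binary: 00010000
0xxxxxxx -> Class A (1-126)
Class A, default mask 255.0.0.0 (/8)


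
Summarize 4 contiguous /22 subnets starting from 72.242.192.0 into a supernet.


Original prefix: /22
Number of subnets: 4 = 2^2
New prefix = 22 - 2 = 20
Supernet: 72.242.192.0/20


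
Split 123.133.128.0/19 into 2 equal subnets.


New prefix = 19 + 1 = 20
Each subnet has 4096 addresses
  123.133.128.0/20
  123.133.144.0/20
Subnets: 123.133.128.0/20, 123.133.144.0/20


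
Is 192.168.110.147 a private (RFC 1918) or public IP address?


RFC 1918 private ranges:
  10.0.0.0/8 (10.0.0.0 - 10.255.255.255)
  172.16.0.0/12 (172.16.0.0 - 172.31.255.255)
  192.168.0.0/16 (192.168.0.0 - 192.168.255.255)
Private (in 192.168.0.0/16)


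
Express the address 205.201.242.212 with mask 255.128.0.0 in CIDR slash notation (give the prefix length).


Binary: 11111111.10000000.00000000.00000000
Count leading 1s
Prefix: /9


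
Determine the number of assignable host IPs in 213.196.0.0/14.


Host bits = 32 - 14 = 18
Total addresses = 2^18 = 262144
Usable = total - 2 (network and broadcast)
Usable hosts: 262142


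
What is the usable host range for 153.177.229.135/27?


Network: 153.177.229.128
Broadcast: 153.177.229.159
First usable = network + 1
Last usable = broadcast - 1
Range: 153.177.229.129 to 153.177.229.158


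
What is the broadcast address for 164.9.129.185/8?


Network: 164.0.0.0/8
Host bits = 24
Set all host bits to 1:
Broadcast: 164.255.255.255


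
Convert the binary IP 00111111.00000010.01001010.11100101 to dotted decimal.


00111111 = 63
00000010 = 2
01001010 = 74
11100101 = 229
IP: 63.2.74.229


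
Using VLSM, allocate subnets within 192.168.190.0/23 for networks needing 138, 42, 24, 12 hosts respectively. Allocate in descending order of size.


138 hosts -> /24 (254 usable): 192.168.190.0/24
42 hosts -> /26 (62 usable): 192.168.191.0/26
24 hosts -> /27 (30 usable): 192.168.191.64/27
12 hosts -> /28 (14 usable): 192.168.191.96/28
Allocation: 192.168.190.0/24 (138 hosts, 254 usable); 192.168.191.0/26 (42 hosts, 62 usable); 192.168.191.64/27 (24 hosts, 30 usable); 192.168.191.96/28 (12 hosts, 14 usable)


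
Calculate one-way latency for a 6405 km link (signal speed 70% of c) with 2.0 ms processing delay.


Speed = 0.7 * 3e5 km/s = 210000 km/s
Propagation delay = 6405 / 210000 = 0.0305 s = 30.5 ms
Processing delay = 2.0 ms
Total one-way latency = 32.5 ms


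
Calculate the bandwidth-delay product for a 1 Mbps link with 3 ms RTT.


BDP = bandwidth * RTT
= 1 Mbps * 3 ms
= 1 * 1e6 * 3 / 1000 bits
= 3000 bits
= 375 bytes
BDP = 3000 bits (375 bytes)


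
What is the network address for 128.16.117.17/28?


IP:   10000000.00010000.01110101.00010001
Mask: 11111111.11111111.11111111.11110000
AND operation:
Net:  10000000.00010000.01110101.00010000
Network: 128.16.117.16/28


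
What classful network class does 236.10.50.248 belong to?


First octet: 236
Binary: 11101100
1110xxxx -> Class D (224-239)
Class D (multicast), default mask N/A


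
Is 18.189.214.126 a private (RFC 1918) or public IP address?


RFC 1918 private ranges:
  10.0.0.0/8 (10.0.0.0 - 10.255.255.255)
  172.16.0.0/12 (172.16.0.0 - 172.31.255.255)
  192.168.0.0/16 (192.168.0.0 - 192.168.255.255)
Public (not in any RFC 1918 range)


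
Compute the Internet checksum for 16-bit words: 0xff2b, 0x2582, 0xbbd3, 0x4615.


Sum all words (with carry folding):
+ 0xff2b = 0xff2b
+ 0x2582 = 0x24ae
+ 0xbbd3 = 0xe081
+ 0x4615 = 0x2697
One's complement: ~0x2697
Checksum = 0xd968


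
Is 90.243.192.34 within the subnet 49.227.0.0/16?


Subnet network: 49.227.0.0
Test IP AND mask: 90.243.0.0
No, 90.243.192.34 is not in 49.227.0.0/16


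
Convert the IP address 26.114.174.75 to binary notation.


26 = 00011010
114 = 01110010
174 = 10101110
75 = 01001011
Binary: 00011010.01110010.10101110.01001011


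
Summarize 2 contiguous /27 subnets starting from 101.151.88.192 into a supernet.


Original prefix: /27
Number of subnets: 2 = 2^1
New prefix = 27 - 1 = 26
Supernet: 101.151.88.192/26


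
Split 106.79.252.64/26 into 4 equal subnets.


New prefix = 26 + 2 = 28
Each subnet has 16 addresses
  106.79.252.64/28
  106.79.252.80/28
  106.79.252.96/28
  106.79.252.112/28
Subnets: 106.79.252.64/28, 106.79.252.80/28, 106.79.252.96/28, 106.79.252.112/28


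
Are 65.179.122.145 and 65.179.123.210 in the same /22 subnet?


Mask: 255.255.252.0
65.179.122.145 AND mask = 65.179.120.0
65.179.123.210 AND mask = 65.179.120.0
Yes, same subnet (65.179.120.0)


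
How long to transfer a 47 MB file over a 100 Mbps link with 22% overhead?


Effective throughput = 100 * (1 - 22/100) = 78 Mbps
File size in Mb = 47 * 8 = 376 Mb
Time = 376 / 78
Time = 4.8205 seconds


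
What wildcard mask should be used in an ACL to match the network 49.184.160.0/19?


Subnet mask: 255.255.224.0
Wildcard = 255.255.255.255 - subnet mask
255 - 255 = 0
255 - 255 = 0
255 - 224 = 31
255 - 0 = 255
Wildcard: 0.0.31.255


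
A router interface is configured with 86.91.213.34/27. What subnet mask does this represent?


/27 means 27 network bits, 5 host bits
Binary: 11111111111111111111111111100000
Mask: 255.255.255.224
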